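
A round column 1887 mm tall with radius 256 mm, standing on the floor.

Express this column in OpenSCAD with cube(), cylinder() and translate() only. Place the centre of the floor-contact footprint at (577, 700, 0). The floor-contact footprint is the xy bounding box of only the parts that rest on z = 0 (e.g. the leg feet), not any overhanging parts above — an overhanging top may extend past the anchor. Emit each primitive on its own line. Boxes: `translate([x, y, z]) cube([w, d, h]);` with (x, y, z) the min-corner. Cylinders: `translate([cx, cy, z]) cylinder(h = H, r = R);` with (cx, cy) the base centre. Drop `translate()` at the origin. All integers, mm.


translate([577, 700, 0]) cylinder(h = 1887, r = 256);


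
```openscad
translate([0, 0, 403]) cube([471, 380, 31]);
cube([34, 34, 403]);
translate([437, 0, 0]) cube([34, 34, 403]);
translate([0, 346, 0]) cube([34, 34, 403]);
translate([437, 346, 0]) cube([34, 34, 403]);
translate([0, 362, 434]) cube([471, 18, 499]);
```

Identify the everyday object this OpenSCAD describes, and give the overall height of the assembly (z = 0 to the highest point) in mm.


A chair. The overall height is 933 mm.

A slab on four corner posts with a tall panel at the back — a chair. The seat slab sits at z = 403 with thickness 31, and the 499 mm backrest starts at the seat top, so the overall height is 403 + 31 + 499 = 933 mm.


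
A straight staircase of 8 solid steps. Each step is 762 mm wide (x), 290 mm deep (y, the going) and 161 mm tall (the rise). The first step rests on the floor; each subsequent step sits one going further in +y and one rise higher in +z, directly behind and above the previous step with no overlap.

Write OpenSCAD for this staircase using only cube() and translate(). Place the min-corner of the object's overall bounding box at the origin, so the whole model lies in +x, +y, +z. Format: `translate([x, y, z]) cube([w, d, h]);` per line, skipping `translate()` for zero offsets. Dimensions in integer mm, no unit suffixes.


cube([762, 290, 161]);
translate([0, 290, 161]) cube([762, 290, 161]);
translate([0, 580, 322]) cube([762, 290, 161]);
translate([0, 870, 483]) cube([762, 290, 161]);
translate([0, 1160, 644]) cube([762, 290, 161]);
translate([0, 1450, 805]) cube([762, 290, 161]);
translate([0, 1740, 966]) cube([762, 290, 161]);
translate([0, 2030, 1127]) cube([762, 290, 161]);


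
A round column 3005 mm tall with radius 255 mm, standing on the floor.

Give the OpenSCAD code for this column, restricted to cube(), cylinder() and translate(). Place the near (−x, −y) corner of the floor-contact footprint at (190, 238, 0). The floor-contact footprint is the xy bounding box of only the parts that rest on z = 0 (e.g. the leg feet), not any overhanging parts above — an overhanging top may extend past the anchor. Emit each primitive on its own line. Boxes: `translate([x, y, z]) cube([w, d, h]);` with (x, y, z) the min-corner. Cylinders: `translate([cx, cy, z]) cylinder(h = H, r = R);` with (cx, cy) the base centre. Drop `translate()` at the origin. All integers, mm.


translate([445, 493, 0]) cylinder(h = 3005, r = 255);


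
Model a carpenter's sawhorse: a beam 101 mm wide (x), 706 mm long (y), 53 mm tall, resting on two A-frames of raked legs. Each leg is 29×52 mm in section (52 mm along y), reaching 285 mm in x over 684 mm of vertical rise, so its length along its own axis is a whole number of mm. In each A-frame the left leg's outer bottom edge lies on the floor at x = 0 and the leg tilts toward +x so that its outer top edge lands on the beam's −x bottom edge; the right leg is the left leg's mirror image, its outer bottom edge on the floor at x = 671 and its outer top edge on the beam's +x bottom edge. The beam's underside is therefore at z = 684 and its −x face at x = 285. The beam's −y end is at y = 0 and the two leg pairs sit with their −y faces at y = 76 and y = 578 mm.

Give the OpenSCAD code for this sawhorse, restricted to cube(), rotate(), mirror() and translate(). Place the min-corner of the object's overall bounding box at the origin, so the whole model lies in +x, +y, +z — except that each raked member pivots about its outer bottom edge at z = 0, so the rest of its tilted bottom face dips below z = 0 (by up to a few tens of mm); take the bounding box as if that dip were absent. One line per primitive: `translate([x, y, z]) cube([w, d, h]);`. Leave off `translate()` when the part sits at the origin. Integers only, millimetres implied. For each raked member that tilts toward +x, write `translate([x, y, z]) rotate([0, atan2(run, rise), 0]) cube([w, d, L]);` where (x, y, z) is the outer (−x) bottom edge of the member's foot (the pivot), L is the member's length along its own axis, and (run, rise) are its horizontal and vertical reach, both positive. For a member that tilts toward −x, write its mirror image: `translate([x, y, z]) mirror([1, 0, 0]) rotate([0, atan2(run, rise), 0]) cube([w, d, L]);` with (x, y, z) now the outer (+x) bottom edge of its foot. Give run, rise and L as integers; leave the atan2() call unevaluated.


// leg length = √(285² + 684²) = 741
// right-leg outer foot x = 2·285 + 101 = 671
// beam min-corner = (285, 0, 684)
translate([285, 0, 684]) cube([101, 706, 53]);
translate([0, 76, 0]) rotate([0, atan2(285, 684), 0]) cube([29, 52, 741]);
translate([671, 76, 0]) mirror([1, 0, 0]) rotate([0, atan2(285, 684), 0]) cube([29, 52, 741]);
translate([0, 578, 0]) rotate([0, atan2(285, 684), 0]) cube([29, 52, 741]);
translate([671, 578, 0]) mirror([1, 0, 0]) rotate([0, atan2(285, 684), 0]) cube([29, 52, 741]);


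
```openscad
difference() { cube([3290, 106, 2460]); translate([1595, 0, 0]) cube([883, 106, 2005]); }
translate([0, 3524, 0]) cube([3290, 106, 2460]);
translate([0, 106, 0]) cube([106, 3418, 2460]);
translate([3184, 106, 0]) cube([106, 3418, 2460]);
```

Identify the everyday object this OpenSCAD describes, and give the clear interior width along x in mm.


A single room. The interior width is 3078 mm.

Four walls enclosing a rectangle with a door in the front wall — a room. Outside width 3290 minus two 106 mm walls gives 3078 mm.


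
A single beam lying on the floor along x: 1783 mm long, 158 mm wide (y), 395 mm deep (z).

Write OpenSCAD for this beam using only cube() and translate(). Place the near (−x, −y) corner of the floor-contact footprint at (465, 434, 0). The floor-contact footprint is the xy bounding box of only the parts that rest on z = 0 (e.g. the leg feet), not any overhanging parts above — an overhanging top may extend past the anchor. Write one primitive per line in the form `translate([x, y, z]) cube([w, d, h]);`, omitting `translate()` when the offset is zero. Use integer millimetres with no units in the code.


translate([465, 434, 0]) cube([1783, 158, 395]);


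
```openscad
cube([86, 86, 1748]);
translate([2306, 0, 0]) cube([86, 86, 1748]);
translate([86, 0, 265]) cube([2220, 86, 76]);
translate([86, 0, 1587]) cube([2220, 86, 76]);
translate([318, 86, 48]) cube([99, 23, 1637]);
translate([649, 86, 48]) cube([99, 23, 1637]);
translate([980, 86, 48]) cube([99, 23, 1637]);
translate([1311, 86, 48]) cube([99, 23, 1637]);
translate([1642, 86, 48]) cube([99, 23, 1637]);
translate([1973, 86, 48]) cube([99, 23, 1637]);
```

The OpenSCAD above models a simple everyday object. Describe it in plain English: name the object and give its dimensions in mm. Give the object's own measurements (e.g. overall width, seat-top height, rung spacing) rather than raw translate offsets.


A fence section. Two 86×86 mm posts, 1748 mm tall, stand on the floor with a clear span of 2220 mm between their inner faces. Two horizontal rails of 86×76 mm section span the gap between the posts with their undersides at z = 265 mm and z = 1587 mm, flush with the posts' −y face. 6 pickets, each 99 mm wide, 23 mm thick and 1637 mm tall, are fixed to the +y face of the rails with their bottoms at z = 48 mm, spaced across the span with a 232 mm gap after the −x post and between neighbouring pickets, with 234 mm left before the +x post.


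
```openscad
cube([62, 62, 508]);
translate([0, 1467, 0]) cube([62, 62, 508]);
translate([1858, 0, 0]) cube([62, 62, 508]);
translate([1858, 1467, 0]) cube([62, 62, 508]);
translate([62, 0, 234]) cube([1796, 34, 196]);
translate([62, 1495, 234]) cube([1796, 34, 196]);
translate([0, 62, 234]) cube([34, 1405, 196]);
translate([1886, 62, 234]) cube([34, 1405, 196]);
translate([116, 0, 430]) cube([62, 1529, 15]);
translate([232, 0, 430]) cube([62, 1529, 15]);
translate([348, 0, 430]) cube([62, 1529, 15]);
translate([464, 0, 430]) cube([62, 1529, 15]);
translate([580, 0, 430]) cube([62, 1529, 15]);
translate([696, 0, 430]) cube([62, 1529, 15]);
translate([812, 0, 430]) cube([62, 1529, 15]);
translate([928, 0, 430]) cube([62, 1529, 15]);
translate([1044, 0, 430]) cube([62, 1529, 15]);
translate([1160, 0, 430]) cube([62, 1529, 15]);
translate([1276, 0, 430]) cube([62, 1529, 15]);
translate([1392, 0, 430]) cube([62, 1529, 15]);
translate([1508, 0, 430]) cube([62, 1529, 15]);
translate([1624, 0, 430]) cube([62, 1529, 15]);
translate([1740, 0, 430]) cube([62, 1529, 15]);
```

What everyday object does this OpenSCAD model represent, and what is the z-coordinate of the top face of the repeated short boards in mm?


A bed frame. The slat-top height is 445 mm.

Four posts, four rails, and a row of slats — a bed frame. Slats sit on the rails at z = 234 + 196 = 430; with slat thickness 15, the top is 445 mm.


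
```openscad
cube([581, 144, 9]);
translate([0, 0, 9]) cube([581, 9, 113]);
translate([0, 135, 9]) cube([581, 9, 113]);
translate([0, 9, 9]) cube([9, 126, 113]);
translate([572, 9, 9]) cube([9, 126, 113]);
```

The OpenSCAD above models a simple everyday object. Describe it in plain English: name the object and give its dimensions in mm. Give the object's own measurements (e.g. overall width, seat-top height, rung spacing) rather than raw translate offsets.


An open-topped rectangular box: outside dimensions 581×144×122 mm, with a uniform wall and base thickness of 9 mm. The base is a full 581×144 slab on the floor; four walls sit on top of the base. The front and back walls (the −y and +y sides) span the full width; the two side walls fit between them.


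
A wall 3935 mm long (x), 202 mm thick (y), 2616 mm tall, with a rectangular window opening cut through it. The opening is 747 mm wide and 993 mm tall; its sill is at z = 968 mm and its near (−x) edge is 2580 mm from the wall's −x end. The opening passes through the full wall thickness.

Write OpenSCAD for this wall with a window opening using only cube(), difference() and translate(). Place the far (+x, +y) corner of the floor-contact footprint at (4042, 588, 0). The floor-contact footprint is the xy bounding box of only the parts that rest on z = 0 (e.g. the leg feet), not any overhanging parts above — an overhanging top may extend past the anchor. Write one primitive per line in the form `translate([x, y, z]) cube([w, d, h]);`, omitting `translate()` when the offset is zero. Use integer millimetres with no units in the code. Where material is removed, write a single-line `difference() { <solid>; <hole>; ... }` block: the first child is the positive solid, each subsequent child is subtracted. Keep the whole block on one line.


difference() { translate([107, 386, 0]) cube([3935, 202, 2616]); translate([2687, 386, 968]) cube([747, 202, 993]); }


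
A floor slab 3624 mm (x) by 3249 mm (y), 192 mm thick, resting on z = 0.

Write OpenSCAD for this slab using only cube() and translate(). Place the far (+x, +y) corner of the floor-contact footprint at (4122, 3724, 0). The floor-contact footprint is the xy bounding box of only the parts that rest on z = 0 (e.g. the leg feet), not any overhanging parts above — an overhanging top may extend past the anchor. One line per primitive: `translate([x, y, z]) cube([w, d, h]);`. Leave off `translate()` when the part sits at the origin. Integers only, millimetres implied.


translate([498, 475, 0]) cube([3624, 3249, 192]);


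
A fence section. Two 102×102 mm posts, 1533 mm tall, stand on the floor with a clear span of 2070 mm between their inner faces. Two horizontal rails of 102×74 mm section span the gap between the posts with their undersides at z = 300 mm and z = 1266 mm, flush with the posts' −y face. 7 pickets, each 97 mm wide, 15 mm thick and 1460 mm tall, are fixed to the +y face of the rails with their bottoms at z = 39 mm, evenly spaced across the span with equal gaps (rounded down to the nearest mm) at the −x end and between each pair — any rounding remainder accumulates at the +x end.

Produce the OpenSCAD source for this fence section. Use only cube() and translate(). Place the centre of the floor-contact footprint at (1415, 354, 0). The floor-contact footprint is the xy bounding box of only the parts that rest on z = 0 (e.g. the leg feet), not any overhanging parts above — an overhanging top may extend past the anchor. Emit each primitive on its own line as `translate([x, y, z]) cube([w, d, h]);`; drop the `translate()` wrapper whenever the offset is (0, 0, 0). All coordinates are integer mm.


translate([278, 303, 0]) cube([102, 102, 1533]);
translate([2450, 303, 0]) cube([102, 102, 1533]);
translate([380, 303, 300]) cube([2070, 102, 74]);
translate([380, 303, 1266]) cube([2070, 102, 74]);
translate([553, 405, 39]) cube([97, 15, 1460]);
translate([823, 405, 39]) cube([97, 15, 1460]);
translate([1093, 405, 39]) cube([97, 15, 1460]);
translate([1363, 405, 39]) cube([97, 15, 1460]);
translate([1633, 405, 39]) cube([97, 15, 1460]);
translate([1903, 405, 39]) cube([97, 15, 1460]);
translate([2173, 405, 39]) cube([97, 15, 1460]);


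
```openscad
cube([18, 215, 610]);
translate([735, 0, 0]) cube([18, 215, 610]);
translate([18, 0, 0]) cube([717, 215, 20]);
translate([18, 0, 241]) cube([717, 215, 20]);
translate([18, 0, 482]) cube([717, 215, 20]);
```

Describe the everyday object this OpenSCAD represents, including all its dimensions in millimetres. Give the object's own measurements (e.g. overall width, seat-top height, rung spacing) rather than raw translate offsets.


An open bookshelf. Two side panels, each 18 mm thick, 215 mm deep and 610 mm tall, stand 753 mm apart (outside-to-outside). Between them sit 3 shelves, each 20 mm thick and 215 mm deep, spanning the full gap between the sides. The bottom shelf rests on the floor (its underside at z = 0) and the clear gap between one shelf's top and the next shelf's underside is 221 mm.


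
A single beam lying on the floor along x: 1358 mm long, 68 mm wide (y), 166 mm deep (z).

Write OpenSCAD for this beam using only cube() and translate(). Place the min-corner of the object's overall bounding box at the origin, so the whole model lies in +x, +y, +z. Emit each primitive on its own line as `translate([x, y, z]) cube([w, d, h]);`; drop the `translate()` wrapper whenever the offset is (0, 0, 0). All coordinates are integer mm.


cube([1358, 68, 166]);


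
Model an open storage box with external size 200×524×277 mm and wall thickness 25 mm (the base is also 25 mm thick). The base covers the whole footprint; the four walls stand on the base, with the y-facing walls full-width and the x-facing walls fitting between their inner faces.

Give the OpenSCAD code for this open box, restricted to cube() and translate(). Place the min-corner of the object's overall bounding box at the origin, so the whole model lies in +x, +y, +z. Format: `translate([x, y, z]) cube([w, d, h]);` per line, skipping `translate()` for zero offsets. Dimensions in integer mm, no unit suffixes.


cube([200, 524, 25]);
translate([0, 0, 25]) cube([200, 25, 252]);
translate([0, 499, 25]) cube([200, 25, 252]);
translate([0, 25, 25]) cube([25, 474, 252]);
translate([175, 25, 25]) cube([25, 474, 252]);


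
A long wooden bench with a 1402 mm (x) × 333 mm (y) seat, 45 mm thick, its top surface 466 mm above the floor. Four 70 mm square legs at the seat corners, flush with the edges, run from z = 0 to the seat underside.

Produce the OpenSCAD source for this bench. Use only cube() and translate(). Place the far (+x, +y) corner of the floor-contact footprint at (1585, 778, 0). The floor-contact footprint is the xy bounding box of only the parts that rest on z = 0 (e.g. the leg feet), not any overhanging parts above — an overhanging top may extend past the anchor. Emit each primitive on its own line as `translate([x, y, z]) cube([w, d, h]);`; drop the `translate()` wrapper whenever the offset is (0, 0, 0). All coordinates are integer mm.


translate([183, 445, 421]) cube([1402, 333, 45]);
translate([183, 445, 0]) cube([70, 70, 421]);
translate([183, 708, 0]) cube([70, 70, 421]);
translate([1515, 445, 0]) cube([70, 70, 421]);
translate([1515, 708, 0]) cube([70, 70, 421]);


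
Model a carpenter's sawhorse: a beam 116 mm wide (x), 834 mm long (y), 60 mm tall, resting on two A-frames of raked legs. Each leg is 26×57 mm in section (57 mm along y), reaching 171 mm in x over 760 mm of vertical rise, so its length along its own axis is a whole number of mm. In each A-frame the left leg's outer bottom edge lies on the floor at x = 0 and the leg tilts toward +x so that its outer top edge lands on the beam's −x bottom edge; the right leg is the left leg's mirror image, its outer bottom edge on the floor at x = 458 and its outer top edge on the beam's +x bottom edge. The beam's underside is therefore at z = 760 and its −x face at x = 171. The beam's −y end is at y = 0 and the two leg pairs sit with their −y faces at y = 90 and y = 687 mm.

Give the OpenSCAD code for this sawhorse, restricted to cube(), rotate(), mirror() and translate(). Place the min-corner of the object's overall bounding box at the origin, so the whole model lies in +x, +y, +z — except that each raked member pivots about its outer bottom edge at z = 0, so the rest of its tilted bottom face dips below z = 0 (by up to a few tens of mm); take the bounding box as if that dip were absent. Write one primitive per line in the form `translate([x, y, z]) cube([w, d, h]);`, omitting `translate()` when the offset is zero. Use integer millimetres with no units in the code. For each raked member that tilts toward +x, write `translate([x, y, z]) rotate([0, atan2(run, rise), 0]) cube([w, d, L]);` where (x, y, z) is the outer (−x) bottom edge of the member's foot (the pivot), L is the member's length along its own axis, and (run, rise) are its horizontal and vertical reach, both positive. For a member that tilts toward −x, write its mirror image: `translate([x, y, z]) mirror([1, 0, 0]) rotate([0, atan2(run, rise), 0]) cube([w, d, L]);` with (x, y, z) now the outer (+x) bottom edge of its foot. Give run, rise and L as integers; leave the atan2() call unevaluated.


translate([171, 0, 760]) cube([116, 834, 60]);
translate([0, 90, 0]) rotate([0, atan2(171, 760), 0]) cube([26, 57, 779]);
translate([458, 90, 0]) mirror([1, 0, 0]) rotate([0, atan2(171, 760), 0]) cube([26, 57, 779]);
translate([0, 687, 0]) rotate([0, atan2(171, 760), 0]) cube([26, 57, 779]);
translate([458, 687, 0]) mirror([1, 0, 0]) rotate([0, atan2(171, 760), 0]) cube([26, 57, 779]);


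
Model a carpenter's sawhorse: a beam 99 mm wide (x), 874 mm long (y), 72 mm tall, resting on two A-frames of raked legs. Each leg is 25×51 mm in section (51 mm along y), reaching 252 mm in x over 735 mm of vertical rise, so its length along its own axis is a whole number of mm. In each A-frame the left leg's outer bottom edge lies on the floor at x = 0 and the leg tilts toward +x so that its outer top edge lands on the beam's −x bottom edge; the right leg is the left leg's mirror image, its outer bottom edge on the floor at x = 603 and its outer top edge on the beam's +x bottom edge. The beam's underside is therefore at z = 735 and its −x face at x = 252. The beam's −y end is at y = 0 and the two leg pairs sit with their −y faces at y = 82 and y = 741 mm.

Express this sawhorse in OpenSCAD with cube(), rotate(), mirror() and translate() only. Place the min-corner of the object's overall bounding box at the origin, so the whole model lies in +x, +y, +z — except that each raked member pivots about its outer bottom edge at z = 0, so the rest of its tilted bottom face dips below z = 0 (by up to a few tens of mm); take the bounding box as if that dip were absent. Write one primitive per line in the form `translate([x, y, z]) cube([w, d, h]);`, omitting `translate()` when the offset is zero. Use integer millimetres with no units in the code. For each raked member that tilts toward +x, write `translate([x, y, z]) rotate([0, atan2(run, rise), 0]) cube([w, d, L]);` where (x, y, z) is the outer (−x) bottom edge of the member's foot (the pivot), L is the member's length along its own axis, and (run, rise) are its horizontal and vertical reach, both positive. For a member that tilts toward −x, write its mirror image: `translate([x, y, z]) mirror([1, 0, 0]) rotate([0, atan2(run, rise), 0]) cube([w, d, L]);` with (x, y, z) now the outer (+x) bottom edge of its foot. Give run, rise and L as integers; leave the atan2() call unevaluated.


translate([252, 0, 735]) cube([99, 874, 72]);
translate([0, 82, 0]) rotate([0, atan2(252, 735), 0]) cube([25, 51, 777]);
translate([603, 82, 0]) mirror([1, 0, 0]) rotate([0, atan2(252, 735), 0]) cube([25, 51, 777]);
translate([0, 741, 0]) rotate([0, atan2(252, 735), 0]) cube([25, 51, 777]);
translate([603, 741, 0]) mirror([1, 0, 0]) rotate([0, atan2(252, 735), 0]) cube([25, 51, 777]);


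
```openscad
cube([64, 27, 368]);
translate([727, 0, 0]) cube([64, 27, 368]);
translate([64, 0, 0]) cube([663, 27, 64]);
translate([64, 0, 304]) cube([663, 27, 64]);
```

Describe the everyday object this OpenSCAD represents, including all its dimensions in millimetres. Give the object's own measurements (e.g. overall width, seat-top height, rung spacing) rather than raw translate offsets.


A rectangular picture frame lying in the x–z plane (depth along y). The opening is 663 mm wide (x) by 240 mm tall (z), surrounded by a border 64 mm wide on all four sides. The frame is 27 mm deep and is made of two full-height vertical stiles with two horizontal rails fitted between them.


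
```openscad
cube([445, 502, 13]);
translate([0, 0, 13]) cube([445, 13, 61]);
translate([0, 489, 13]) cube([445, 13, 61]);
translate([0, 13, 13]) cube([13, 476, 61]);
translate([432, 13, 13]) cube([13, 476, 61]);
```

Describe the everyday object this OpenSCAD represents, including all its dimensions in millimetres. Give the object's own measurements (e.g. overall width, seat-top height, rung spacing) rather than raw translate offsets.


An open-topped rectangular box: outside dimensions 445×502×74 mm, with a uniform wall and base thickness of 13 mm. The base is a full 445×502 slab on the floor; four walls sit on top of the base. The front and back walls (the −y and +y sides) span the full width; the two side walls fit between them.


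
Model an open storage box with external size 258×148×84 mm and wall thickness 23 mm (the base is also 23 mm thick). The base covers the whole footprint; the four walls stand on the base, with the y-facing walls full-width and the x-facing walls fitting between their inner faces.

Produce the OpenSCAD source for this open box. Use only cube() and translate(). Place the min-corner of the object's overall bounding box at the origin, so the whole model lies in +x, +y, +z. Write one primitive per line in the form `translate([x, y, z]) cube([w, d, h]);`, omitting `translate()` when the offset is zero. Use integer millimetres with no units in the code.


cube([258, 148, 23]);
translate([0, 0, 23]) cube([258, 23, 61]);
translate([0, 125, 23]) cube([258, 23, 61]);
translate([0, 23, 23]) cube([23, 102, 61]);
translate([235, 23, 23]) cube([23, 102, 61]);


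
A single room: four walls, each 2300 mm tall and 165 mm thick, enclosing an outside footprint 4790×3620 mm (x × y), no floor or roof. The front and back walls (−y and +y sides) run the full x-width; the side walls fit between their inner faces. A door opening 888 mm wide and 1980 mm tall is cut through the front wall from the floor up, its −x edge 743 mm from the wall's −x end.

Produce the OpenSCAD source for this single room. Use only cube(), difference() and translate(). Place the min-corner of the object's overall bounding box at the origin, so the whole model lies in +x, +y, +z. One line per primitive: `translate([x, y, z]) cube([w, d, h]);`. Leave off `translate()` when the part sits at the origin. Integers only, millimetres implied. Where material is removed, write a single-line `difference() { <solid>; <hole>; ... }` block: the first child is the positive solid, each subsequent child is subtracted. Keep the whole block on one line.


difference() { cube([4790, 165, 2300]); translate([743, 0, 0]) cube([888, 165, 1980]); }
translate([0, 3455, 0]) cube([4790, 165, 2300]);
translate([0, 165, 0]) cube([165, 3290, 2300]);
translate([4625, 165, 0]) cube([165, 3290, 2300]);


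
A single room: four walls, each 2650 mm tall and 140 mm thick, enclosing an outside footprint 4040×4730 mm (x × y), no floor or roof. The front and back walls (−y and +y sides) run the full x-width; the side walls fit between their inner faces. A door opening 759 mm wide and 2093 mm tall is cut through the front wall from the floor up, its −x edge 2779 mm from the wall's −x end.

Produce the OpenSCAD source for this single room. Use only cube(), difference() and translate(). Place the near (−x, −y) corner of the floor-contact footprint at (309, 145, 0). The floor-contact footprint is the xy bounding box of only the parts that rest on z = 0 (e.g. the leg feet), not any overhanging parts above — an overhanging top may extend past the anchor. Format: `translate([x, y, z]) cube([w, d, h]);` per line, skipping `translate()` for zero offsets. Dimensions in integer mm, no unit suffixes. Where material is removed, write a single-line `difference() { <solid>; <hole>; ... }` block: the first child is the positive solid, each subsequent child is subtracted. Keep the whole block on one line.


difference() { translate([309, 145, 0]) cube([4040, 140, 2650]); translate([3088, 145, 0]) cube([759, 140, 2093]); }
translate([309, 4735, 0]) cube([4040, 140, 2650]);
translate([309, 285, 0]) cube([140, 4450, 2650]);
translate([4209, 285, 0]) cube([140, 4450, 2650]);


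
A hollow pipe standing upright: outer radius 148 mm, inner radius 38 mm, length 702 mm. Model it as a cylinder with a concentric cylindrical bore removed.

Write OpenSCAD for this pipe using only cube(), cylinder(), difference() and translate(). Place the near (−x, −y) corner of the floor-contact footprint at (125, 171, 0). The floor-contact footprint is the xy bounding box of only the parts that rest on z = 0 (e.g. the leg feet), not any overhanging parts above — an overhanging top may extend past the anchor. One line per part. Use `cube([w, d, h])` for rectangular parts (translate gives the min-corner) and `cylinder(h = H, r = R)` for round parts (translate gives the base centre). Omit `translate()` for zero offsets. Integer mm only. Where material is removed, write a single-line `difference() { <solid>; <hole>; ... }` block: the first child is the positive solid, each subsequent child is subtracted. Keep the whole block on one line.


difference() { translate([273, 319, 0]) cylinder(h = 702, r = 148); translate([273, 319, 0]) cylinder(h = 702, r = 38); }


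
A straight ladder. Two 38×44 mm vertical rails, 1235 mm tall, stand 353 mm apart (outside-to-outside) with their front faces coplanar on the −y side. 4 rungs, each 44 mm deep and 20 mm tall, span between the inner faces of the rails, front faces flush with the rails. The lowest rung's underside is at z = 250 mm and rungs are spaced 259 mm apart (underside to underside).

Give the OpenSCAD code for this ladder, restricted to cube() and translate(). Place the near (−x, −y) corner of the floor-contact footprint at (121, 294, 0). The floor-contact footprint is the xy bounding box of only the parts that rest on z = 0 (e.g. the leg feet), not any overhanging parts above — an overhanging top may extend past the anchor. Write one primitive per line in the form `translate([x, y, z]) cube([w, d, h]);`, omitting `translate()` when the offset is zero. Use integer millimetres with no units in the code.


// rung span = 353 - 2*38 = 277
// rung[k] z = 250 + k*259
translate([121, 294, 0]) cube([38, 44, 1235]);
translate([436, 294, 0]) cube([38, 44, 1235]);
translate([159, 294, 250]) cube([277, 44, 20]);
translate([159, 294, 509]) cube([277, 44, 20]);
translate([159, 294, 768]) cube([277, 44, 20]);
translate([159, 294, 1027]) cube([277, 44, 20]);


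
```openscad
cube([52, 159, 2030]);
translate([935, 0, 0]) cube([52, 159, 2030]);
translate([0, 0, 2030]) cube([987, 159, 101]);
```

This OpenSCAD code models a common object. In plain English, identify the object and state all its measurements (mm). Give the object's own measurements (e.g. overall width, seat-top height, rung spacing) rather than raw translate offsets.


A door frame. The clear opening is 883 mm wide and 2030 mm high. Two 52 mm wide jambs, 159 mm deep, stand either side of the opening from the floor to the top of the opening. A 101 mm thick head sits across the top of both jambs, spanning the full outside width of the frame.


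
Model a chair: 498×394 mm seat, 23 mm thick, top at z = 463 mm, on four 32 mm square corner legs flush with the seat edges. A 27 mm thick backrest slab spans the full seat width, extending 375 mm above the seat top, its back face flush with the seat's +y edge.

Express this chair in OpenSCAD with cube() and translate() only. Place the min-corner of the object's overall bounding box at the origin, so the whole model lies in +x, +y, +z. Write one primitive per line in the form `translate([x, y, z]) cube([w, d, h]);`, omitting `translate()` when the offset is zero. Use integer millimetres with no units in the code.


// leg_h = 463 - 23 = 440
translate([0, 0, 440]) cube([498, 394, 23]);
cube([32, 32, 440]);
translate([466, 0, 0]) cube([32, 32, 440]);
translate([0, 362, 0]) cube([32, 32, 440]);
translate([466, 362, 0]) cube([32, 32, 440]);
translate([0, 367, 463]) cube([498, 27, 375]);


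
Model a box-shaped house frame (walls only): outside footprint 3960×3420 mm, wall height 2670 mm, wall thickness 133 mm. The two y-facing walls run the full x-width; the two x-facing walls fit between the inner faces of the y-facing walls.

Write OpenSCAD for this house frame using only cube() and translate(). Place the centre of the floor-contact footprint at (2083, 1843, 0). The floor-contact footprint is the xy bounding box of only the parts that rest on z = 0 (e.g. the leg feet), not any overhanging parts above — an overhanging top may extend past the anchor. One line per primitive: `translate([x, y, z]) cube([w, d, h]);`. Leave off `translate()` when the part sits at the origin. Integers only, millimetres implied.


translate([103, 133, 0]) cube([3960, 133, 2670]);
translate([103, 3420, 0]) cube([3960, 133, 2670]);
translate([103, 266, 0]) cube([133, 3154, 2670]);
translate([3930, 266, 0]) cube([133, 3154, 2670]);


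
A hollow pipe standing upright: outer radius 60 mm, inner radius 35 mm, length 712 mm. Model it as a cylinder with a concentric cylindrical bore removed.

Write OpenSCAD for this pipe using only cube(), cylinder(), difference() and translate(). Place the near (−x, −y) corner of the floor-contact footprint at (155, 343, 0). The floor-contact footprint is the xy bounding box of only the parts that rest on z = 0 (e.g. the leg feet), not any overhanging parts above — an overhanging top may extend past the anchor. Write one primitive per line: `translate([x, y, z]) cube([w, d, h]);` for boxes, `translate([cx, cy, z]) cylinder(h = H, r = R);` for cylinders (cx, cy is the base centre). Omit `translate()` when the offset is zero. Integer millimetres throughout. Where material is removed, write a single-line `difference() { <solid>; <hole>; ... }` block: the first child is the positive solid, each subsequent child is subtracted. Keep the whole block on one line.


difference() { translate([215, 403, 0]) cylinder(h = 712, r = 60); translate([215, 403, 0]) cylinder(h = 712, r = 35); }


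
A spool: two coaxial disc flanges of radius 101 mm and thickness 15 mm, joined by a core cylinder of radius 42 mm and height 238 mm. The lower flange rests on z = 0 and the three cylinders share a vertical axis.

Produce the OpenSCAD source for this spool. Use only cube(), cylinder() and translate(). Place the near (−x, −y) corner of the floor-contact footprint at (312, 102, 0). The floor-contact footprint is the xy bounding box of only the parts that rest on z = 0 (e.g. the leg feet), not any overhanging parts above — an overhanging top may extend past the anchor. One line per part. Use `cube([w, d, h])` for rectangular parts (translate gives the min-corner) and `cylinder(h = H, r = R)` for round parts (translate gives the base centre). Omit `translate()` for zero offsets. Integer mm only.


translate([413, 203, 0]) cylinder(h = 15, r = 101);
translate([413, 203, 15]) cylinder(h = 238, r = 42);
translate([413, 203, 253]) cylinder(h = 15, r = 101);


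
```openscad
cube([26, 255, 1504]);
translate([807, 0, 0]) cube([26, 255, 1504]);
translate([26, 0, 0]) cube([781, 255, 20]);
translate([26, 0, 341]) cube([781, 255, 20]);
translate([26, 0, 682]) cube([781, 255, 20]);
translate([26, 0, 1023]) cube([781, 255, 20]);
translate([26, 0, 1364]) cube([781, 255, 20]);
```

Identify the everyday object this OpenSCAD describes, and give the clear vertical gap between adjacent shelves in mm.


A bookshelf. The clear shelf gap is 321 mm.

Two tall side panels with 5 horizontal boards between them — a bookshelf. The first two shelf undersides are at z = 0 and z = 341; with shelf thickness 20, the clear gap is 341 − 0 − 20 = 321 mm.


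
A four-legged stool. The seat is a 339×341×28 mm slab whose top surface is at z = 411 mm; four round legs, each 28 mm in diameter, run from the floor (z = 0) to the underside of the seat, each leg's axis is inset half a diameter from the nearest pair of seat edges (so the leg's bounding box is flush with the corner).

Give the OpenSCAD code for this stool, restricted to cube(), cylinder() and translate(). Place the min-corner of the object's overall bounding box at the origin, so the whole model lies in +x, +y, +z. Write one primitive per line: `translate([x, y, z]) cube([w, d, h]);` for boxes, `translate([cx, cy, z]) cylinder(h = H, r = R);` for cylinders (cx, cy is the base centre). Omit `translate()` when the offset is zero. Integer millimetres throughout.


// leg_h = 411 - 28 = 383
translate([0, 0, 383]) cube([339, 341, 28]);
translate([14, 14, 0]) cylinder(h = 383, r = 14);
translate([325, 14, 0]) cylinder(h = 383, r = 14);
translate([14, 327, 0]) cylinder(h = 383, r = 14);
translate([325, 327, 0]) cylinder(h = 383, r = 14);


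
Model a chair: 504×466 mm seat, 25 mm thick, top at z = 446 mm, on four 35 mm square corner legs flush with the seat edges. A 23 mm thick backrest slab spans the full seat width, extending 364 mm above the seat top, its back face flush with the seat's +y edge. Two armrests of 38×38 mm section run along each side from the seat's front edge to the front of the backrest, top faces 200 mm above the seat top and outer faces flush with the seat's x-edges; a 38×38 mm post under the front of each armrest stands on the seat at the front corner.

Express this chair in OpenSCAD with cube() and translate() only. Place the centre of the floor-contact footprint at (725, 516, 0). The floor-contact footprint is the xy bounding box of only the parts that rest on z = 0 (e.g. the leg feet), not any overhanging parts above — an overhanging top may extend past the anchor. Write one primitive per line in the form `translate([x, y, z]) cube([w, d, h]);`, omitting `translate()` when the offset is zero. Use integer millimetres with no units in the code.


translate([473, 283, 421]) cube([504, 466, 25]);
translate([473, 283, 0]) cube([35, 35, 421]);
translate([942, 283, 0]) cube([35, 35, 421]);
translate([473, 714, 0]) cube([35, 35, 421]);
translate([942, 714, 0]) cube([35, 35, 421]);
translate([473, 726, 446]) cube([504, 23, 364]);
translate([473, 283, 608]) cube([38, 443, 38]);
translate([939, 283, 608]) cube([38, 443, 38]);
translate([473, 283, 446]) cube([38, 38, 162]);
translate([939, 283, 446]) cube([38, 38, 162]);


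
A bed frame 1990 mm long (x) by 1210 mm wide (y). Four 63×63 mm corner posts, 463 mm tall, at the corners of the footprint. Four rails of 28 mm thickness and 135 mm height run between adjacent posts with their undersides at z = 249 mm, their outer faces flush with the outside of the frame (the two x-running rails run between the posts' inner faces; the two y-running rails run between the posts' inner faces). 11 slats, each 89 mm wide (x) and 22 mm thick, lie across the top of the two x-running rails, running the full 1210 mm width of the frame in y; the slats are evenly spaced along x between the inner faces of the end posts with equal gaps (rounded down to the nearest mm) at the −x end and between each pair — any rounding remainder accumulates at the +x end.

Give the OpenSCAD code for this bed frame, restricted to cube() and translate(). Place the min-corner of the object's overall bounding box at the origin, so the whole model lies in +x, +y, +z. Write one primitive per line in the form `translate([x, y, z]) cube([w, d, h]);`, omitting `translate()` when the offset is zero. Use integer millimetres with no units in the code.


cube([63, 63, 463]);
translate([0, 1147, 0]) cube([63, 63, 463]);
translate([1927, 0, 0]) cube([63, 63, 463]);
translate([1927, 1147, 0]) cube([63, 63, 463]);
translate([63, 0, 249]) cube([1864, 28, 135]);
translate([63, 1182, 249]) cube([1864, 28, 135]);
translate([0, 63, 249]) cube([28, 1084, 135]);
translate([1962, 63, 249]) cube([28, 1084, 135]);
translate([136, 0, 384]) cube([89, 1210, 22]);
translate([298, 0, 384]) cube([89, 1210, 22]);
translate([460, 0, 384]) cube([89, 1210, 22]);
translate([622, 0, 384]) cube([89, 1210, 22]);
translate([784, 0, 384]) cube([89, 1210, 22]);
translate([946, 0, 384]) cube([89, 1210, 22]);
translate([1108, 0, 384]) cube([89, 1210, 22]);
translate([1270, 0, 384]) cube([89, 1210, 22]);
translate([1432, 0, 384]) cube([89, 1210, 22]);
translate([1594, 0, 384]) cube([89, 1210, 22]);
translate([1756, 0, 384]) cube([89, 1210, 22]);


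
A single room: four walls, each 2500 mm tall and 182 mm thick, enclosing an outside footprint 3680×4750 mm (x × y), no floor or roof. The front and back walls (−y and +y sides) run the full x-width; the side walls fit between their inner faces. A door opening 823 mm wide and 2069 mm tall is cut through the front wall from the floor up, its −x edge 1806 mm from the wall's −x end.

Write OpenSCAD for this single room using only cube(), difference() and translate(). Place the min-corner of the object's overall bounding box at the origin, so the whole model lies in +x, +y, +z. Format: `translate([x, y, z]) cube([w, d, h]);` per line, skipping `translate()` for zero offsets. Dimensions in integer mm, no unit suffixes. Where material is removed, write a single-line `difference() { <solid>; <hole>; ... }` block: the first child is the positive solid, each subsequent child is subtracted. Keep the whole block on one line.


difference() { cube([3680, 182, 2500]); translate([1806, 0, 0]) cube([823, 182, 2069]); }
translate([0, 4568, 0]) cube([3680, 182, 2500]);
translate([0, 182, 0]) cube([182, 4386, 2500]);
translate([3498, 182, 0]) cube([182, 4386, 2500]);


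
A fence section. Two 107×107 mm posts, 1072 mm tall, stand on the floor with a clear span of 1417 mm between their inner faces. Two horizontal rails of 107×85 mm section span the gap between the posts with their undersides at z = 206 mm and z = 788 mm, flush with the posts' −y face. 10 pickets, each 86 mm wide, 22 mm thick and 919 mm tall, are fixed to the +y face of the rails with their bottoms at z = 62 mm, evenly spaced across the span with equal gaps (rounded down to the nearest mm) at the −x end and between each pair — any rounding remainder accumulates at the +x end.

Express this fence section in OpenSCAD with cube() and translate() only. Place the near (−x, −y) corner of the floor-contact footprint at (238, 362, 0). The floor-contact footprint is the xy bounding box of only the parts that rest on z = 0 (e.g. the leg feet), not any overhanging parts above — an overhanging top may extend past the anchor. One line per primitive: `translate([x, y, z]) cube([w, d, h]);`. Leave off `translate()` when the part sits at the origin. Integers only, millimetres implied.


translate([238, 362, 0]) cube([107, 107, 1072]);
translate([1762, 362, 0]) cube([107, 107, 1072]);
translate([345, 362, 206]) cube([1417, 107, 85]);
translate([345, 362, 788]) cube([1417, 107, 85]);
translate([395, 469, 62]) cube([86, 22, 919]);
translate([531, 469, 62]) cube([86, 22, 919]);
translate([667, 469, 62]) cube([86, 22, 919]);
translate([803, 469, 62]) cube([86, 22, 919]);
translate([939, 469, 62]) cube([86, 22, 919]);
translate([1075, 469, 62]) cube([86, 22, 919]);
translate([1211, 469, 62]) cube([86, 22, 919]);
translate([1347, 469, 62]) cube([86, 22, 919]);
translate([1483, 469, 62]) cube([86, 22, 919]);
translate([1619, 469, 62]) cube([86, 22, 919]);
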